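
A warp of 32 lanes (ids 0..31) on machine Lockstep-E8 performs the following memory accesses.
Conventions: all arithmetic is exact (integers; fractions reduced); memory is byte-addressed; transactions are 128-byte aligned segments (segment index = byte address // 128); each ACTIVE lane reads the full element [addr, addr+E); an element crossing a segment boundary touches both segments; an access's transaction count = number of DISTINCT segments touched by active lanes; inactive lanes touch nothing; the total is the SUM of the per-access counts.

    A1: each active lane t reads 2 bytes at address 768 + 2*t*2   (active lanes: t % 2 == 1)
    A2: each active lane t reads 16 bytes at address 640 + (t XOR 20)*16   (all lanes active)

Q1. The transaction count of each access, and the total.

A1: 1 transaction
A2: 4 transactions

Answer: 1,4; total 5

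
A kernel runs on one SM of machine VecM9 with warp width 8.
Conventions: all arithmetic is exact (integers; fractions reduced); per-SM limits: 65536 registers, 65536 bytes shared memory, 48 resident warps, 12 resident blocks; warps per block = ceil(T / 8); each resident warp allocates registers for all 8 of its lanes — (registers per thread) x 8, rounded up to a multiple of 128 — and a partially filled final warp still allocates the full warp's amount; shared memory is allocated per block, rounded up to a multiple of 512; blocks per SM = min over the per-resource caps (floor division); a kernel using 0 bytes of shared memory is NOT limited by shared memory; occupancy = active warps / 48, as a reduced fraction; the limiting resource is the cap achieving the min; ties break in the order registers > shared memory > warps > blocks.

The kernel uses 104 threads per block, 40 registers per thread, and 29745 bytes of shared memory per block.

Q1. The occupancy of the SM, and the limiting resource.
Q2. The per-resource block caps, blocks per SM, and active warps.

Answer: occupancy 13/24, limited by shared memory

registers: 13 blocks
shared memory: 2 blocks
warps: 3 blocks
blocks: 12 blocks

Answer: 2 blocks, 26 active warps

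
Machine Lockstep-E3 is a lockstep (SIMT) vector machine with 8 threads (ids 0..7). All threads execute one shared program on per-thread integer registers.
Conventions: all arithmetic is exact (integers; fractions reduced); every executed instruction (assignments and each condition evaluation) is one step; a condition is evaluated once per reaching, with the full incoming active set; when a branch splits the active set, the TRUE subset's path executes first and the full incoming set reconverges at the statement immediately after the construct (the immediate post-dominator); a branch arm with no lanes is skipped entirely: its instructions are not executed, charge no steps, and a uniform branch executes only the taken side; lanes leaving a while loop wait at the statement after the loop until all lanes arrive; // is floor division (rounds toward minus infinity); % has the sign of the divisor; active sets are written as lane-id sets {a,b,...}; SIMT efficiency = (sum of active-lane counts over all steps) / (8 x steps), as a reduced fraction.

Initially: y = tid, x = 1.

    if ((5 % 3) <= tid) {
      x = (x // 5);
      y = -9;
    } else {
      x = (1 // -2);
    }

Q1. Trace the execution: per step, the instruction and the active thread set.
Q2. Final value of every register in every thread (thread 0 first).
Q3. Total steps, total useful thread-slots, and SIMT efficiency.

step 0: eval ((5 % 3) <= tid)        {0,1,2,3,4,5,6,7}
step 1: x <- (x // 5)                {2,3,4,5,6,7}
step 2: y <- -9                      {2,3,4,5,6,7}
step 3: x <- (1 // -2)               {0,1}

Answer: 4 steps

y: 0,1,-9,-9,-9,-9,-9,-9
x: -1,-1,0,0,0,0,0,0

steps = 4; useful = 22; efficiency = 22/32 = 11/16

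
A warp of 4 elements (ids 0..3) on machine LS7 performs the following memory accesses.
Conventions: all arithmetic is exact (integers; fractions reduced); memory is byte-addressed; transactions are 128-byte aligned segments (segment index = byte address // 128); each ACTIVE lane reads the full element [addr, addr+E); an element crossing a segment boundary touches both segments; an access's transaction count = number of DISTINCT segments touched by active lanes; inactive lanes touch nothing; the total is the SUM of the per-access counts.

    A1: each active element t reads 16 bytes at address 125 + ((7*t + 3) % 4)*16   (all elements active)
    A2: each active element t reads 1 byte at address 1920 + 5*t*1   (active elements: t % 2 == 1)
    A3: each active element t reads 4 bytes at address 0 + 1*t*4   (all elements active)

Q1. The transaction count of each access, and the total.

A1: 2 transactions
A2: 1 transaction
A3: 1 transaction

Answer: 2,1,1; total 4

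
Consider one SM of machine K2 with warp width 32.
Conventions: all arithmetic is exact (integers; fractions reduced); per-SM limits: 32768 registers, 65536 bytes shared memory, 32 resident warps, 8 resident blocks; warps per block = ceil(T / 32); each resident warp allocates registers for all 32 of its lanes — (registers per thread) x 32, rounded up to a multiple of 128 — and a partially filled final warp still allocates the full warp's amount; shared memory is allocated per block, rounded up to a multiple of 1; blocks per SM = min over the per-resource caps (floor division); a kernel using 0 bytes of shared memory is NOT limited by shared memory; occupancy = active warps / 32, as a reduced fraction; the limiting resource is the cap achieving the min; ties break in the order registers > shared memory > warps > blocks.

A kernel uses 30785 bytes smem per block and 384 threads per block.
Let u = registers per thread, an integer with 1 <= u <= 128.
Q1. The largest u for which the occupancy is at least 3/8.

Answer: u = 84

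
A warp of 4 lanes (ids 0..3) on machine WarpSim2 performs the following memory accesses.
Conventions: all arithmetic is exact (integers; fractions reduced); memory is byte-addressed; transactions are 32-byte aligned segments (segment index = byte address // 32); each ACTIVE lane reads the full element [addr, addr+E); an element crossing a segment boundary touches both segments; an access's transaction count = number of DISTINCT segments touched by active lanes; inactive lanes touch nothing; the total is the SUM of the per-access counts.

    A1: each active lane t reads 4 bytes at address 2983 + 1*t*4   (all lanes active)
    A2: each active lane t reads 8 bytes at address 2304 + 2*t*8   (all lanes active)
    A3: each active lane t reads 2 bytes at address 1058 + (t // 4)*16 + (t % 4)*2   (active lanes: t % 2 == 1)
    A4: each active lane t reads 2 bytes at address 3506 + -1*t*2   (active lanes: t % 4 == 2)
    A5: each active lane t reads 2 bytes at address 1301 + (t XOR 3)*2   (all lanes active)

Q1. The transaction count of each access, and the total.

A1: 1 transaction
A2: 2 transactions
A3: 1 transaction
A4: 1 transaction
A5: 1 transaction

Answer: 1,2,1,1,1; total 6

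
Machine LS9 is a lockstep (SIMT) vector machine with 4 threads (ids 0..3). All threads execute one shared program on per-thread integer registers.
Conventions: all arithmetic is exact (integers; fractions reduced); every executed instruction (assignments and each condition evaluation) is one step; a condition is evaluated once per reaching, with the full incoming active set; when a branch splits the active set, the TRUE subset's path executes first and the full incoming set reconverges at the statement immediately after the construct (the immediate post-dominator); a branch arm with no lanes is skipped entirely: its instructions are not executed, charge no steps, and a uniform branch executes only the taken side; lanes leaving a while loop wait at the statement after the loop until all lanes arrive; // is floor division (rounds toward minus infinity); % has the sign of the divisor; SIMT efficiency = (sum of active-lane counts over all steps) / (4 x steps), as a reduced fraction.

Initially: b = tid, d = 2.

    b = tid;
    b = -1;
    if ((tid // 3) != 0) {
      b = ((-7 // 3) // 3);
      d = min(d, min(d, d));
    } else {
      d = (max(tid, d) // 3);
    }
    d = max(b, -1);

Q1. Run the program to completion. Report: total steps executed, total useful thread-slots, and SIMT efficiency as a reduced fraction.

Answer: 7 steps, 21 useful, 3/4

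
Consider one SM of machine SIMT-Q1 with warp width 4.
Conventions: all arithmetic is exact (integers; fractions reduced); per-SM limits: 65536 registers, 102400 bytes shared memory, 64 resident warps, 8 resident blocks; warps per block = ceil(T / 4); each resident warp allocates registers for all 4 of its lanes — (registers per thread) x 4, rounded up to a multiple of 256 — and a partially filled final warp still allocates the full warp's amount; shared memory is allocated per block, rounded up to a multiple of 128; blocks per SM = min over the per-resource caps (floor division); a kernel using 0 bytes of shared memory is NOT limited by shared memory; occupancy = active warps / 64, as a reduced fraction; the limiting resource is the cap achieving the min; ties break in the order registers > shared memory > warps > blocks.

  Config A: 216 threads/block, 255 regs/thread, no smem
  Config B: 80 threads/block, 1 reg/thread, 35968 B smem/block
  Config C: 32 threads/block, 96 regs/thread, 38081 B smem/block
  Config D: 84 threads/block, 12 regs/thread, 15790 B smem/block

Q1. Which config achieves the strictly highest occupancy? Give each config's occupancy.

occupancies: A 27/32, B 5/8, C 1/4, D 63/64

Answer: D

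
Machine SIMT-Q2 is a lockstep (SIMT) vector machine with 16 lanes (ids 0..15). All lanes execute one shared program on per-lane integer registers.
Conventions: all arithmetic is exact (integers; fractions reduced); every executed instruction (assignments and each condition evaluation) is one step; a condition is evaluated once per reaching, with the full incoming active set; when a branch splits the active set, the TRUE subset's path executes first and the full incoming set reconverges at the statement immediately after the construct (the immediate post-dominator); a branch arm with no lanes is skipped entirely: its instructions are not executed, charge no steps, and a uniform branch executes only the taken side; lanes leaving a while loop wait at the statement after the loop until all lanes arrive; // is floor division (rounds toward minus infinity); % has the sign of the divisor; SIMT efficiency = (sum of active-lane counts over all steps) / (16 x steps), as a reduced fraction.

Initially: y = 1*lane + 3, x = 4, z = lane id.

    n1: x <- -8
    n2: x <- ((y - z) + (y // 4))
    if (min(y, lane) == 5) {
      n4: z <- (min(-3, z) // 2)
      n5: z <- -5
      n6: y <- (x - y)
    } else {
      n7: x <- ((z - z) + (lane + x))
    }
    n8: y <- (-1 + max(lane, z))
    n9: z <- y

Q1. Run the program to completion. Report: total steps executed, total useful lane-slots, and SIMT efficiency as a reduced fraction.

Answer: 9 steps, 98 useful, 49/72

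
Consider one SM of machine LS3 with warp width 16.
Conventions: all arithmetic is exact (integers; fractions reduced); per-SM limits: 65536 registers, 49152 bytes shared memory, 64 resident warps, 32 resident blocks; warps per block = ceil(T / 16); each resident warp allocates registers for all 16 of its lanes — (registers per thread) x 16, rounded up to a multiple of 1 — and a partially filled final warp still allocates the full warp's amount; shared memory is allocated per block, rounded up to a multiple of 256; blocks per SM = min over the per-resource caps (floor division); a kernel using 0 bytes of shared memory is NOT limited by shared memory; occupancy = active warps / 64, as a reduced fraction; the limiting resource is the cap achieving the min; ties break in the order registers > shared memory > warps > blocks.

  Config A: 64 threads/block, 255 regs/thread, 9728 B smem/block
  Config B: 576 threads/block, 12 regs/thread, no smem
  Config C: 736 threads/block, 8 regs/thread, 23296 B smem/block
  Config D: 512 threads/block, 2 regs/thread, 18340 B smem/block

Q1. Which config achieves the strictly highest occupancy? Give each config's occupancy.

occupancies: A 1/4, B 9/16, C 23/32, D 1

Answer: D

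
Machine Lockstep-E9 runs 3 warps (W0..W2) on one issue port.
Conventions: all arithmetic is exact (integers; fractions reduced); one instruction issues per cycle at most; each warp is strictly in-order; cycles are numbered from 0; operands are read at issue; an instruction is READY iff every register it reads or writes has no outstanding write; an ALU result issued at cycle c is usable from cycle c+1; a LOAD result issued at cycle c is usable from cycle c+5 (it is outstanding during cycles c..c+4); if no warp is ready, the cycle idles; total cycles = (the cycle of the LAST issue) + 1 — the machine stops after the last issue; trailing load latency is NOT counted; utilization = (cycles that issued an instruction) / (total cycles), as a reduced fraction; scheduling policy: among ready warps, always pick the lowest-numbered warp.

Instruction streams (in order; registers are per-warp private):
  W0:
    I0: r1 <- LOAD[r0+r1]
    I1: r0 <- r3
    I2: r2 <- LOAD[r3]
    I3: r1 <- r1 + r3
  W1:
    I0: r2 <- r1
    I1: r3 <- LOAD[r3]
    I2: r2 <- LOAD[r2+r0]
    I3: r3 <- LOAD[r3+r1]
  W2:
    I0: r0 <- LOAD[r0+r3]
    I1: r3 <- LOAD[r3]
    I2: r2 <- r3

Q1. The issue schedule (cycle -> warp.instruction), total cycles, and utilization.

cycle 0: W0.I0
cycle 1: W0.I1
cycle 2: W0.I2
cycle 3: W1.I0
cycle 4: W1.I1
cycle 5: W0.I3
cycle 6: W1.I2
cycle 7: W2.I0
cycle 8: W2.I1
cycle 9: W1.I3
cycle 10: idle
cycle 11: idle
cycle 12: idle
cycle 13: W2.I2

Answer: 14 cycles, utilization 11/14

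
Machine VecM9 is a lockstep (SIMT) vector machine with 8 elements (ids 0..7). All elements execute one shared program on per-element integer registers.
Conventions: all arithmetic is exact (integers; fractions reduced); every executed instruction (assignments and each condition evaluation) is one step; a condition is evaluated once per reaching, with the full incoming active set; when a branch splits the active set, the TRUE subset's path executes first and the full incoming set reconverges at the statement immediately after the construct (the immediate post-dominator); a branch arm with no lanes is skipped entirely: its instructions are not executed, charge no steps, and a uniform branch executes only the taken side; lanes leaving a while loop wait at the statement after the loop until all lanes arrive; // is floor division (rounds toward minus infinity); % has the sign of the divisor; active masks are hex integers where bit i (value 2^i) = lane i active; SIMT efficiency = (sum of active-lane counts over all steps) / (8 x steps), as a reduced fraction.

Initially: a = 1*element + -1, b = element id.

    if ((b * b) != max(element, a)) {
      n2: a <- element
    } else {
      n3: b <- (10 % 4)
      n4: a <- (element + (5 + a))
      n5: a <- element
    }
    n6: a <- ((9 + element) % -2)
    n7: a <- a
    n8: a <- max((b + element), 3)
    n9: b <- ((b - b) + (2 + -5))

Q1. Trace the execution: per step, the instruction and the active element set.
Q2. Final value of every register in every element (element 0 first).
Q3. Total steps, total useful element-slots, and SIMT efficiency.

step 0: eval ((b * b) != max(element, a)) 0xff
step 1: a <- element                 0xfc
step 2: b <- (10 % 4)                0x03
step 3: a <- (element + (5 + a))     0x03
step 4: a <- element                 0x03
step 5: a <- ((9 + element) % -2)    0xff
step 6: a <- a                       0xff
step 7: a <- max((b + element), 3)   0xff
step 8: b <- ((b - b) + (2 + -5))    0xff

Answer: 9 steps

a: 3,3,4,6,8,10,12,14
b: -3,-3,-3,-3,-3,-3,-3,-3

steps = 9; useful = 52; efficiency = 52/72 = 13/18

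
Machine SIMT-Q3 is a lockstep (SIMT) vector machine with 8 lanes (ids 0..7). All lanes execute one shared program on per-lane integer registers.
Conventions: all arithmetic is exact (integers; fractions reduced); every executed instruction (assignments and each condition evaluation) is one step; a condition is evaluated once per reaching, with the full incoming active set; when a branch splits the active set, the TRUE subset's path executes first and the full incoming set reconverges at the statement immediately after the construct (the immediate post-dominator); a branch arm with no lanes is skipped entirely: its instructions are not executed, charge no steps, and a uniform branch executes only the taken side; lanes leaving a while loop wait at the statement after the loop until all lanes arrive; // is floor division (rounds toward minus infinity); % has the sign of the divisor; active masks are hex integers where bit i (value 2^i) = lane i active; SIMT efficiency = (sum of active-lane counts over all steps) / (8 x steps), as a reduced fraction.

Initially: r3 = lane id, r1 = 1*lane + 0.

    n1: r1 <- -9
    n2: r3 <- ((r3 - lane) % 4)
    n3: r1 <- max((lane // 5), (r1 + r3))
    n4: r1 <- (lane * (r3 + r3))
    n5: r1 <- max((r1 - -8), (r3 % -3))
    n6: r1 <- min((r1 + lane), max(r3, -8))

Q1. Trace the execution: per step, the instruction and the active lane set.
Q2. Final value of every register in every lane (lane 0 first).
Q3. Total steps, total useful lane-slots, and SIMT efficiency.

step 0: r1 <- -9                     0xff
step 1: r3 <- ((r3 - lane) % 4)      0xff
step 2: r1 <- max((lane // 5), (r1 + r3)) 0xff
step 3: r1 <- (lane * (r3 + r3))     0xff
step 4: r1 <- max((r1 - -8), (r3 % -3)) 0xff
step 5: r1 <- min((r1 + lane), max(r3, -8)) 0xff

Answer: 6 steps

r3: 0,0,0,0,0,0,0,0
r1: 0,0,0,0,0,0,0,0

steps = 6; useful = 48; efficiency = 48/48 = 1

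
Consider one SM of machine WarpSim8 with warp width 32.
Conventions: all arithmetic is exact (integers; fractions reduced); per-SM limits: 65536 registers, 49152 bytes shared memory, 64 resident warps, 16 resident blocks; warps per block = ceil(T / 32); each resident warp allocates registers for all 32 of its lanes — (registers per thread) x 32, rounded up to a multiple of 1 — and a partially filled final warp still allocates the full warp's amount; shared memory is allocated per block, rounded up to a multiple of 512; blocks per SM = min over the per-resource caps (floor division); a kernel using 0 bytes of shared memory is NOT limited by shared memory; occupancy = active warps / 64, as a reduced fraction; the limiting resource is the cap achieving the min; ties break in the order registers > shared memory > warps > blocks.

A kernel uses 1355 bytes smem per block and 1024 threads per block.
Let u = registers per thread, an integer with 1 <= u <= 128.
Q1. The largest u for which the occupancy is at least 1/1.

Answer: u = 32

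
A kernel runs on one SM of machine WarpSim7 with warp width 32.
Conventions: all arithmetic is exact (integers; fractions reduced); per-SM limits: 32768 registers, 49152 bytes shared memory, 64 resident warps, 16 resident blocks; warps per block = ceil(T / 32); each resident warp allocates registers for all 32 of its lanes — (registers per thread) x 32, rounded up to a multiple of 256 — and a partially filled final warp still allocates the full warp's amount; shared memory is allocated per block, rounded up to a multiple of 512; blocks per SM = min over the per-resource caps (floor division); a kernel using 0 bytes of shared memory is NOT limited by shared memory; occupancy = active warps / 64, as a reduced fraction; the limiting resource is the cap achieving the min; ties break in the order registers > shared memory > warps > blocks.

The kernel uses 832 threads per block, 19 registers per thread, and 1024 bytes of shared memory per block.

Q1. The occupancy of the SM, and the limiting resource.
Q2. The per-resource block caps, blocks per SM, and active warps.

Answer: occupancy 13/32, limited by registers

registers: 1 block
shared memory: 48 blocks
warps: 2 blocks
blocks: 16 blocks

Answer: 1 block, 26 active warps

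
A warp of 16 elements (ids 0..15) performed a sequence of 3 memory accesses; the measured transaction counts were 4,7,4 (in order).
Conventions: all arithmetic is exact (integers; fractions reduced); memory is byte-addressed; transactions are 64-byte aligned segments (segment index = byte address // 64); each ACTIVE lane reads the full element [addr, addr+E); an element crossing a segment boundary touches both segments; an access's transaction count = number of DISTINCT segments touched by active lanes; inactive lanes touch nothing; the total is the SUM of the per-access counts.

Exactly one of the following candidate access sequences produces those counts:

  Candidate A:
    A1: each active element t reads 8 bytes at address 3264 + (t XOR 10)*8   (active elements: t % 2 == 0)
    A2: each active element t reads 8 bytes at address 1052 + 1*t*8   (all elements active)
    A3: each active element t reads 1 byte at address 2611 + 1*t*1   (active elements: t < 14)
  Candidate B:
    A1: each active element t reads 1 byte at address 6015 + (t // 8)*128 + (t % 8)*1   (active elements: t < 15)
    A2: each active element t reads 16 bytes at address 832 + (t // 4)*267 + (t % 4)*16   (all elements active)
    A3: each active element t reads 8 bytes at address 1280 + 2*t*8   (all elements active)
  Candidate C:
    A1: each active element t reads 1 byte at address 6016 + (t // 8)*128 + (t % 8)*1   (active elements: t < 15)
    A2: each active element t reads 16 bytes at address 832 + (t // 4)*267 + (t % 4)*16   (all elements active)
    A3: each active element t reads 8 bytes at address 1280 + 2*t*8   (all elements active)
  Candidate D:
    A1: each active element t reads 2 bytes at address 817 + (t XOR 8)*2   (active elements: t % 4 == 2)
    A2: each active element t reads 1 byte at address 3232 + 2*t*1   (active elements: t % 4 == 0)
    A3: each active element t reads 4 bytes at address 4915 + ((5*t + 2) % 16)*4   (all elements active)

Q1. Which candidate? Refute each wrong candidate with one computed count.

A: A1 gives 2 transactions, not 4
C: A1 gives 2 transactions, not 4
D: A1 gives 2 transactions, not 4
B: all counts match (4,7,4)

Answer: B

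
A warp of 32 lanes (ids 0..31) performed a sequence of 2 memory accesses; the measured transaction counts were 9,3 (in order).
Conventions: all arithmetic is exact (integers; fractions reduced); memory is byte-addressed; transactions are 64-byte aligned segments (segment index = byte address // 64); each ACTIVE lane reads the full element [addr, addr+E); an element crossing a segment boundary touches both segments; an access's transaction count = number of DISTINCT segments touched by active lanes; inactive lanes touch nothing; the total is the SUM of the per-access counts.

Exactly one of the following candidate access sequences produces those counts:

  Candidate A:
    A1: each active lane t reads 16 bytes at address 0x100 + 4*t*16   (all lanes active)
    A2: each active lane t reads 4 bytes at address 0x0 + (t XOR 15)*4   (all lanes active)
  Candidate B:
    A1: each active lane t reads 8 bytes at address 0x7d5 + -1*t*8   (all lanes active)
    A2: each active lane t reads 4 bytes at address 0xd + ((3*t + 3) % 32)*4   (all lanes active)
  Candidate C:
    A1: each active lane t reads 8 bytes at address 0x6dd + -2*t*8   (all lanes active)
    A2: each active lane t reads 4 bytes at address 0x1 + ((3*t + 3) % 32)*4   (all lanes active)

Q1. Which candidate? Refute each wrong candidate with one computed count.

A: A1 gives 32 transactions, not 9
B: A1 gives 5 transactions, not 9
C: all counts match (9,3)

Answer: C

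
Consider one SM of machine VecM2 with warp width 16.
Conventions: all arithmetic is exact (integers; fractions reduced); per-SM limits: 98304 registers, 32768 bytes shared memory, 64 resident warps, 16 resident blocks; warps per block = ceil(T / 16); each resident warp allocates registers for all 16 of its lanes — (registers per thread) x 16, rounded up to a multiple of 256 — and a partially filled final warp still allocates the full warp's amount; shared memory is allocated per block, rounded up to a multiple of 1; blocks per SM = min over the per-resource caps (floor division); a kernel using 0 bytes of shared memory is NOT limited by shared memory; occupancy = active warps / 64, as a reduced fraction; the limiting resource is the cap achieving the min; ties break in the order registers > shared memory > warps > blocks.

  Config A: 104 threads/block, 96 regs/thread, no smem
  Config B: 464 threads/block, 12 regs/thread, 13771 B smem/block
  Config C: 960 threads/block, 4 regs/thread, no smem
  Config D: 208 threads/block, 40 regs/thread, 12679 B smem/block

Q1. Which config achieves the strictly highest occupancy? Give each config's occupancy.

occupancies: A 63/64, B 29/32, C 15/16, D 13/32

Answer: A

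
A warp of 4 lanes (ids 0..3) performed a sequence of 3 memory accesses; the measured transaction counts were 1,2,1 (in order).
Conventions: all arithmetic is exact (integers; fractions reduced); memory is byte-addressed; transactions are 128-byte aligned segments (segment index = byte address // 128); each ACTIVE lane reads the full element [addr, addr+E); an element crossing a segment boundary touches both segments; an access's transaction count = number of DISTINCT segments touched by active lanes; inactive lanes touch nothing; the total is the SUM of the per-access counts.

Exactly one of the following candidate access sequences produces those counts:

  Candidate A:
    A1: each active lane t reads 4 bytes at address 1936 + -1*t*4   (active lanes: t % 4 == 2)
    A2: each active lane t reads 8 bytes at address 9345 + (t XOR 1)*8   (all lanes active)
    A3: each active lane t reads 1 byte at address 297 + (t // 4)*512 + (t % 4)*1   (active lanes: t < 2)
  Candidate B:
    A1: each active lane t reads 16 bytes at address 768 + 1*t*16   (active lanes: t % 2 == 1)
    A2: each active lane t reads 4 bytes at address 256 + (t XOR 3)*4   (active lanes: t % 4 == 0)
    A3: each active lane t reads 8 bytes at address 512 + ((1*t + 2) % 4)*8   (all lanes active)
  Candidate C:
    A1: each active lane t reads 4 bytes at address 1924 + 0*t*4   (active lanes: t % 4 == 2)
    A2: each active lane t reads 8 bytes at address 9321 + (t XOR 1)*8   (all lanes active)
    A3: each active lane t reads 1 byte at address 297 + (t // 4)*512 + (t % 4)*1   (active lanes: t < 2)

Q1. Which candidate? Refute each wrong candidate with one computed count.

A: A2 gives 1 transaction, not 2
B: A2 gives 1 transaction, not 2
C: all counts match (1,2,1)

Answer: C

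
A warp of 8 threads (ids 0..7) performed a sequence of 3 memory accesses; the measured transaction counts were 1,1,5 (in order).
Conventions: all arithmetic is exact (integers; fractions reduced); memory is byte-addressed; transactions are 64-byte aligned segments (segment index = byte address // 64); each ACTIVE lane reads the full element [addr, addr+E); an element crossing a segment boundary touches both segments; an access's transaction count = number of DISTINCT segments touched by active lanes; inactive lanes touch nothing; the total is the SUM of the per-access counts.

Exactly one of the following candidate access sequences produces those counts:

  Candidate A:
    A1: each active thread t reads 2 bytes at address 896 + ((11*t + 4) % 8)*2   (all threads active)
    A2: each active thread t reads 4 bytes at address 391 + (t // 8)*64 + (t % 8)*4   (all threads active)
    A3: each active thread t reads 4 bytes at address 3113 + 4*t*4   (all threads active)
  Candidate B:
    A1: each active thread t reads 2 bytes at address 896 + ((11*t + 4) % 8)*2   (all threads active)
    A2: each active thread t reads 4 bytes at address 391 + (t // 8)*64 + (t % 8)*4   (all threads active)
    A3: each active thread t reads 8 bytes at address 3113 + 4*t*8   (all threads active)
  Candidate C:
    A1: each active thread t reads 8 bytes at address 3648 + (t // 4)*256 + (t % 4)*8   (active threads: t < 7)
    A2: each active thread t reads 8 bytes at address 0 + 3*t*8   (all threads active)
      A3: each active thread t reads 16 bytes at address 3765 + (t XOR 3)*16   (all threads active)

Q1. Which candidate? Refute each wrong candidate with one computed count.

A: A3 gives 3 transactions, not 5
C: A1 gives 2 transactions, not 1
B: all counts match (1,1,5)

Answer: B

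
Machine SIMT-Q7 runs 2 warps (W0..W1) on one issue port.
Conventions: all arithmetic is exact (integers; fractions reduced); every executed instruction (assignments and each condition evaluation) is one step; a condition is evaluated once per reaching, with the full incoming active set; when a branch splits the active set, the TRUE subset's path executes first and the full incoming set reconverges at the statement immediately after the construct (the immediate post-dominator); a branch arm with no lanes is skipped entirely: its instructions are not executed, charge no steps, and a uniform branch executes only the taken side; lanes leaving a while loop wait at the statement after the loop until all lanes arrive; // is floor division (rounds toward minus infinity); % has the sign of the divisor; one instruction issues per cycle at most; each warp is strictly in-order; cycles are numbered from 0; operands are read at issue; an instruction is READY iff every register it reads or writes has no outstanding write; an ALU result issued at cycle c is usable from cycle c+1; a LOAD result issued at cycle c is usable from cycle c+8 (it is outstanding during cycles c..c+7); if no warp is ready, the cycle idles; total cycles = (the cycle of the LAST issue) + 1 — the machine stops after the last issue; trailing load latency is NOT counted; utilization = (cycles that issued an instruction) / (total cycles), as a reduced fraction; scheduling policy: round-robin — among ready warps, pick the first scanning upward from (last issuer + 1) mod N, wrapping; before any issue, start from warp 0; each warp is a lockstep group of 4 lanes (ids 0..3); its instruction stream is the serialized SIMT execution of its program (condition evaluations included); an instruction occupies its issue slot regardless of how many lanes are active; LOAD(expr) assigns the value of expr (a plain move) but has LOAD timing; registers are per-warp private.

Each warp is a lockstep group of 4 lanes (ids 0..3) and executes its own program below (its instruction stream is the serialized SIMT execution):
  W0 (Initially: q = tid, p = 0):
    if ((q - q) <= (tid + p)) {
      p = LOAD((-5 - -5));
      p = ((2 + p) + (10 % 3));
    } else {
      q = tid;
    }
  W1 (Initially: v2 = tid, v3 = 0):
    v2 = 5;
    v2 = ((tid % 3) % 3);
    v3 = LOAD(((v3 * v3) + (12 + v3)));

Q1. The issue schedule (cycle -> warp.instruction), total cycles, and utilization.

cycle 0: W0.I0
cycle 1: W1.I0
cycle 2: W0.I1
cycle 3: W1.I1
cycle 4: W1.I2
cycle 5: idle
cycle 6: idle
cycle 7: idle
cycle 8: idle
cycle 9: idle
cycle 10: W0.I2

Answer: 11 cycles, utilization 6/11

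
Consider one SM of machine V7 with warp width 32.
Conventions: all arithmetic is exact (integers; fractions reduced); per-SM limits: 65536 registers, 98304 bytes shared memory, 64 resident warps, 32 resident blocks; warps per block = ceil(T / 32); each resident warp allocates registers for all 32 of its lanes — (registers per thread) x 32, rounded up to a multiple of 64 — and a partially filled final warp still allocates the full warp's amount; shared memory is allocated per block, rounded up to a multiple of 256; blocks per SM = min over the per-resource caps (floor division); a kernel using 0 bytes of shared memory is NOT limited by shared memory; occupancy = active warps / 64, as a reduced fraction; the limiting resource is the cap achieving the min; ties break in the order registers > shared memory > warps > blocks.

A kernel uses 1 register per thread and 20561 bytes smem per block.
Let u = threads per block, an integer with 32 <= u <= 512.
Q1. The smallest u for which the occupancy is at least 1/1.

Answer: u = 481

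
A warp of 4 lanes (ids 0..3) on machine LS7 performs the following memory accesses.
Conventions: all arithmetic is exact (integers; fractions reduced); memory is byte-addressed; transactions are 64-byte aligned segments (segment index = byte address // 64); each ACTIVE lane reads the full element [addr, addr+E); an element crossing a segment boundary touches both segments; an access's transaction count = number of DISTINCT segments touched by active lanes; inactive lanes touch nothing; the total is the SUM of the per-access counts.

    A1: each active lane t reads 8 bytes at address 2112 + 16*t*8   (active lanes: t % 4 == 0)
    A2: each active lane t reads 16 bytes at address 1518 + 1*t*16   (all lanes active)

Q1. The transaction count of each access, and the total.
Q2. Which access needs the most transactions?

A1: 1 transaction
A2: 2 transactions

Answer: 1,2; total 3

Answer: A2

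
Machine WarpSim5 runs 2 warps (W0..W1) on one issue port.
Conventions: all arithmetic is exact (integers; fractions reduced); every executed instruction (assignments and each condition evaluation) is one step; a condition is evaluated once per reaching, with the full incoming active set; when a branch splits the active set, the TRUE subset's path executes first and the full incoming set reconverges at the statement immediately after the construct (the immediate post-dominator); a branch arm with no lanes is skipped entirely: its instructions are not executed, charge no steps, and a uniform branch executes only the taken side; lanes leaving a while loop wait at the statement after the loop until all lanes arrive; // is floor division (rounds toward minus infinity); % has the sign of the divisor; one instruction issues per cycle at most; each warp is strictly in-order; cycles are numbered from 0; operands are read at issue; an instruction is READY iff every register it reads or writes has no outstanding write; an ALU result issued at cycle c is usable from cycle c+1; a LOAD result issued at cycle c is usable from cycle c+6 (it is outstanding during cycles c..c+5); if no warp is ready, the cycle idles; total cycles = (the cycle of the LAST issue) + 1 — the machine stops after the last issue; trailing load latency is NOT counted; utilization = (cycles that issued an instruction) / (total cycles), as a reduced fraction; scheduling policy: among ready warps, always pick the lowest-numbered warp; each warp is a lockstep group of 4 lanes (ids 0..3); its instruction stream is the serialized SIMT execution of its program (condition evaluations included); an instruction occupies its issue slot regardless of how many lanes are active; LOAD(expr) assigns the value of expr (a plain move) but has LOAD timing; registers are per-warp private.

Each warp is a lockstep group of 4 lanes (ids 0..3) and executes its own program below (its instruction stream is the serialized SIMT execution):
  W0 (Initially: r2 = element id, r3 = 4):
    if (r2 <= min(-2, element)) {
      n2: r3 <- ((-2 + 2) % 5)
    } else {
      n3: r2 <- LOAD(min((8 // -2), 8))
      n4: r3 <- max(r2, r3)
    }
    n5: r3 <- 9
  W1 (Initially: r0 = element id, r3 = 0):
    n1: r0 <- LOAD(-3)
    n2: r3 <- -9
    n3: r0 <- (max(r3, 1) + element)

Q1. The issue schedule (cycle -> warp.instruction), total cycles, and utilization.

cycle 0: W0.I0
cycle 1: W0.I1
cycle 2: W1.I0
cycle 3: W1.I1
cycle 4: idle
cycle 5: idle
cycle 6: idle
cycle 7: W0.I2
cycle 8: W0.I3
cycle 9: W1.I2

Answer: 10 cycles, utilization 7/10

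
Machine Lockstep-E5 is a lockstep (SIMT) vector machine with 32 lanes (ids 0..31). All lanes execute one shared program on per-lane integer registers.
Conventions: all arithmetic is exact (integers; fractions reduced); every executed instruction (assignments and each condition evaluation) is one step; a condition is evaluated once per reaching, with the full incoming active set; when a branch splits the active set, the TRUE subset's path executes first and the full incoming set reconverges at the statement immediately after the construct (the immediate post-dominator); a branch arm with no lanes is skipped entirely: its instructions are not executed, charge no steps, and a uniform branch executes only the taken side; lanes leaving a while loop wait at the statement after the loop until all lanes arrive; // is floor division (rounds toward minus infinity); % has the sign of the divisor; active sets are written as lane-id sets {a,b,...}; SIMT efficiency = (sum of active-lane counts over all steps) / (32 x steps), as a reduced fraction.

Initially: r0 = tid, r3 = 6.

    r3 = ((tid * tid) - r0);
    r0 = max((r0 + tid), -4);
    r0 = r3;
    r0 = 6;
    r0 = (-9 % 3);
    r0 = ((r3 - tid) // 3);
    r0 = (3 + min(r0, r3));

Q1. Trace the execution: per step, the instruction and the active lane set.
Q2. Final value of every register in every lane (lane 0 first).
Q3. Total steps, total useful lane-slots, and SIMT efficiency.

step 0: r3 <- ((tid * tid) - r0)     {0,1,2,3,4,5,6,7,8,9,10,11,12,13,14,15,16,17,18,19,20,21,22,23,24,25,26,27,28,29,30,31}
step 1: r0 <- max((r0 + tid), -4)    {0,1,2,3,4,5,6,7,8,9,10,11,12,13,14,15,16,17,18,19,20,21,22,23,24,25,26,27,28,29,30,31}
step 2: r0 <- r3                     {0,1,2,3,4,5,6,7,8,9,10,11,12,13,14,15,16,17,18,19,20,21,22,23,24,25,26,27,28,29,30,31}
step 3: r0 <- 6                      {0,1,2,3,4,5,6,7,8,9,10,11,12,13,14,15,16,17,18,19,20,21,22,23,24,25,26,27,28,29,30,31}
step 4: r0 <- (-9 % 3)               {0,1,2,3,4,5,6,7,8,9,10,11,12,13,14,15,16,17,18,19,20,21,22,23,24,25,26,27,28,29,30,31}
step 5: r0 <- ((r3 - tid) // 3)      {0,1,2,3,4,5,6,7,8,9,10,11,12,13,14,15,16,17,18,19,20,21,22,23,24,25,26,27,28,29,30,31}
step 6: r0 <- (3 + min(r0, r3))      {0,1,2,3,4,5,6,7,8,9,10,11,12,13,14,15,16,17,18,19,20,21,22,23,24,25,26,27,28,29,30,31}

Answer: 7 steps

r0: 3,2,3,4,5,8,11,14,19,24,29,36,43,50,59,68,77,88,99,110,123,136,149,164,179,194,211,228,245,264,283,302
r3: 0,0,2,6,12,20,30,42,56,72,90,110,132,156,182,210,240,272,306,342,380,420,462,506,552,600,650,702,756,812,870,930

steps = 7; useful = 224; efficiency = 224/224 = 1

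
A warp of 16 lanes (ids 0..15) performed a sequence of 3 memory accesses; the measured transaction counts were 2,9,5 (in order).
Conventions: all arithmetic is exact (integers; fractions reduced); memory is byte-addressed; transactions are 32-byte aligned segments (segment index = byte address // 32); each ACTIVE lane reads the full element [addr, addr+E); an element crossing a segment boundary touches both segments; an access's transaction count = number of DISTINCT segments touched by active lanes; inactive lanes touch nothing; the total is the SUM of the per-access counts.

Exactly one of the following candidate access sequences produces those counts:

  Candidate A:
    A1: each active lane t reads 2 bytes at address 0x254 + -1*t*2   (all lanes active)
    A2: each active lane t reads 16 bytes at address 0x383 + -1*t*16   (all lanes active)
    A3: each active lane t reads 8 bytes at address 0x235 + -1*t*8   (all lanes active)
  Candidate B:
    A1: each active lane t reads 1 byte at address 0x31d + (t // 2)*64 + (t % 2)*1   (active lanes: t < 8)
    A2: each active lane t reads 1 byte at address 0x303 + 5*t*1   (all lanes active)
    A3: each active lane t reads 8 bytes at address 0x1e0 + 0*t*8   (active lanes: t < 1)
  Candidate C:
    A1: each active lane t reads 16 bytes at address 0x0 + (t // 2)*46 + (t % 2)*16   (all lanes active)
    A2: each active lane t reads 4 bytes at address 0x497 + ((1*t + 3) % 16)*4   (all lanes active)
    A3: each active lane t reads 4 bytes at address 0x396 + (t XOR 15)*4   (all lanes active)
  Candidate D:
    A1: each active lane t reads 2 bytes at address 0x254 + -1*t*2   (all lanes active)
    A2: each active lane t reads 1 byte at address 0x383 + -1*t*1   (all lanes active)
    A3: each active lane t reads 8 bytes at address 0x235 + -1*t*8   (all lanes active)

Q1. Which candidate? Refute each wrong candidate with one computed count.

B: A1 gives 4 transactions, not 2
C: A1 gives 12 transactions, not 2
D: A2 gives 2 transactions, not 9
A: all counts match (2,9,5)

Answer: A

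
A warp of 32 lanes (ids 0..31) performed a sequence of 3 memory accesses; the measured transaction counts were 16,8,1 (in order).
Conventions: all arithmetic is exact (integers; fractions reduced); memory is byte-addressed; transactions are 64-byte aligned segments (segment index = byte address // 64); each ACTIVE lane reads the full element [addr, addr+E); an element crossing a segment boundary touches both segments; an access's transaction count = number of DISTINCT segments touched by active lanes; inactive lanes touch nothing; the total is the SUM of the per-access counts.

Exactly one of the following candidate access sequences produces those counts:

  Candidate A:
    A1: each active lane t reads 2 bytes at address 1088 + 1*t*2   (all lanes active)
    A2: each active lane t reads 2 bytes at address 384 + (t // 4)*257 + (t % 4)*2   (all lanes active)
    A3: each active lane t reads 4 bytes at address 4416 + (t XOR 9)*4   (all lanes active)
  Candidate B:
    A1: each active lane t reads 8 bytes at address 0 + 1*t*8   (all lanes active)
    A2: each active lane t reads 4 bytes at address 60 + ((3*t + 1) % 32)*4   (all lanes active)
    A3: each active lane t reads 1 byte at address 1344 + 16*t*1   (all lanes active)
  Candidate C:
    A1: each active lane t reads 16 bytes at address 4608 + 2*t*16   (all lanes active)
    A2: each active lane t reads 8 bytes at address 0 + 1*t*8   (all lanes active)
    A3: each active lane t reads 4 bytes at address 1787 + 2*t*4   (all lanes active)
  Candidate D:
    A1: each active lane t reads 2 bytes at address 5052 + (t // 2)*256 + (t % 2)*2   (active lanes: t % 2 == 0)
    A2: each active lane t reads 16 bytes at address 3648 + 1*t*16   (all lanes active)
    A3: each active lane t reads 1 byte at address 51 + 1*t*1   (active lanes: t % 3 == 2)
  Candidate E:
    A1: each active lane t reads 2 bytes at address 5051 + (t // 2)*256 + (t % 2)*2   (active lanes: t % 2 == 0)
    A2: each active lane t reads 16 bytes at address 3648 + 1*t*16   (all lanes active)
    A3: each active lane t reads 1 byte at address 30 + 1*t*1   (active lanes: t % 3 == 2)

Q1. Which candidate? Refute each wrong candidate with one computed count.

A: A1 gives 1 transaction, not 16
B: A1 gives 4 transactions, not 16
C: A2 gives 4 transactions, not 8
D: A3 gives 2 transactions, not 1
E: all counts match (16,8,1)

Answer: E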